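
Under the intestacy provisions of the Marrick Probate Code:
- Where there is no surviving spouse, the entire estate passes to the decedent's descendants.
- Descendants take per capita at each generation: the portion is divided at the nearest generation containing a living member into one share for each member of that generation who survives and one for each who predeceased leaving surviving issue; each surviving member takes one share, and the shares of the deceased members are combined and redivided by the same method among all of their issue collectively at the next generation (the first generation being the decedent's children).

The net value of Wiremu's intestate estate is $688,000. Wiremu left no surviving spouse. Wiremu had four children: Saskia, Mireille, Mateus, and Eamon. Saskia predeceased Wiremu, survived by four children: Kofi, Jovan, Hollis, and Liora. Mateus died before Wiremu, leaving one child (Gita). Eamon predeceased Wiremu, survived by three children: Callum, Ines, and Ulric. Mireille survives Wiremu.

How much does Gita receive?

The entire $688,000 passes to the descendants.
That amount ($688,000) is divided at the children's generation into 4 shares of $172,000. Mireille takes $172,000. The 3 shares of the deceased (Saskia, Mateus, and Eamon) are combined into a pool of $516,000.
That pool ($516,000) is divided at the grandchildren's generation equally among Kofi, Jovan, Hollis, Liora, Gita, Callum, Ines, and Ulric: $64,500 each.

Gita receives $64,500.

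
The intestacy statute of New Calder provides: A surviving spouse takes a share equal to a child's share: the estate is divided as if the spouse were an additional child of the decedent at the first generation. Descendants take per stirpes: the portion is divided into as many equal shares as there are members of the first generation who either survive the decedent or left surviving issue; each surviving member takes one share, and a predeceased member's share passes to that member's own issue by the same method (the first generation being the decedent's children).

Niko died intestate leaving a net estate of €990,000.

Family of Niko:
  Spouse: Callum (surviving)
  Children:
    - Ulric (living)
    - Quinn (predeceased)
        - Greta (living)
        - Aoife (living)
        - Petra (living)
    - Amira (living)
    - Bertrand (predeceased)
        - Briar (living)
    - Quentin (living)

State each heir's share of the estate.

Callum: €165,000; Ulric: €165,000; Greta: €55,000; Aoife: €55,000; Petra: €55,000; Amira: €165,000; Briar: €165,000; Quentin: €165,000

The spouse counts as an additional share at the children's level, so there are 6 primary shares of €165,000. Callum takes one such share (€165,000).
The children's combined portion (€825,000) is divided into 5 shares of €165,000: Ulric, Amira, and Quentin each take €165,000; Quinn's €165,000 share passes to Quinn's issue; Bertrand's €165,000 share passes to Bertrand's issue.
Quinn's share (€165,000) is divided into 3 shares of €55,000: Greta, Aoife, and Petra each take €55,000.
Bertrand's share (€165,000) passes entirely to Briar.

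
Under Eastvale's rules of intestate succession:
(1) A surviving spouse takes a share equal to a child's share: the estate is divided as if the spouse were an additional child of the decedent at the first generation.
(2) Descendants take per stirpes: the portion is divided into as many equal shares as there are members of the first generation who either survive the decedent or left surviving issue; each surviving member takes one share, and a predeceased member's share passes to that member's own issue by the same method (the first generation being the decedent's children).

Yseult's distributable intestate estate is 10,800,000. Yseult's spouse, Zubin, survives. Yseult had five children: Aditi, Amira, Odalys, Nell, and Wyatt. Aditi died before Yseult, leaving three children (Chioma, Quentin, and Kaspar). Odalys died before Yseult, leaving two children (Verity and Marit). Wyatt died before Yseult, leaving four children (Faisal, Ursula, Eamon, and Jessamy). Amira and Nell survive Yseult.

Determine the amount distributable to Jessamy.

The spouse counts as an additional share at the children's level, so there are 6 primary shares of 1,800,000. Zubin takes one such share (1,800,000).
The children's combined portion (9,000,000) is divided into 5 shares of 1,800,000: Amira and Nell each take 1,800,000; Aditi's 1,800,000 share passes to Aditi's issue; Odalys's 1,800,000 share passes to Odalys's issue; Wyatt's 1,800,000 share passes to Wyatt's issue.
Aditi's share (1,800,000) is divided into 3 shares of 600,000: Chioma, Quentin, and Kaspar each take 600,000.
Odalys's share (1,800,000) is divided into 2 shares of 900,000: Verity and Marit each take 900,000.
Wyatt's share (1,800,000) is divided into 4 shares of 450,000: Faisal, Ursula, Eamon, and Jessamy each take 450,000.

Jessamy receives 450,000.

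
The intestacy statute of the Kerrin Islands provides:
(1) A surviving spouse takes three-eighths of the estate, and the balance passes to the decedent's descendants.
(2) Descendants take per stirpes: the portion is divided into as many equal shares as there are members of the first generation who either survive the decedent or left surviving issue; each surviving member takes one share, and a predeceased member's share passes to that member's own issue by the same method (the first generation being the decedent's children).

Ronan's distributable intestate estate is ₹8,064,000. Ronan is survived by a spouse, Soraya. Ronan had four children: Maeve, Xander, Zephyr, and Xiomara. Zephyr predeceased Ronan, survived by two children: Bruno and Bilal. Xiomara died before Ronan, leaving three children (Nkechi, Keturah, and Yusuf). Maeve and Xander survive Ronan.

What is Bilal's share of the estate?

Bilal receives ₹630,000.

Soraya takes three-eighths of ₹8,064,000 = ₹3,024,000. The remaining ₹5,040,000 passes to the descendants.
The descendants' portion (₹5,040,000) is divided into 4 shares of ₹1,260,000: Maeve and Xander each take ₹1,260,000; Zephyr's ₹1,260,000 share passes to Zephyr's issue; Xiomara's ₹1,260,000 share passes to Xiomara's issue.
Zephyr's share (₹1,260,000) is divided into 2 shares of ₹630,000: Bruno and Bilal each take ₹630,000.
Xiomara's share (₹1,260,000) is divided into 3 shares of ₹420,000: Nkechi, Keturah, and Yusuf each take ₹420,000.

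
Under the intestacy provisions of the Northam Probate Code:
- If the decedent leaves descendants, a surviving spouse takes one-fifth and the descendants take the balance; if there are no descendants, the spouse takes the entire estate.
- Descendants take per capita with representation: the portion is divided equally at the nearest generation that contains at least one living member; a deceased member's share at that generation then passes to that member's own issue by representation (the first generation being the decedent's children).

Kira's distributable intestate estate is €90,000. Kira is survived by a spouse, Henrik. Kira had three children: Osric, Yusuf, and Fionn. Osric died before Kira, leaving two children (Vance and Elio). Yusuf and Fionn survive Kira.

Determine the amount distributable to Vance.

Henrik takes one-fifth of €90,000 = €18,000. The remaining €72,000 passes to the descendants.
The descendants' portion (€72,000) is divided into 3 shares of €24,000: Yusuf and Fionn each take €24,000; Osric's €24,000 share passes to Osric's issue.
Osric's share (€24,000) is divided into 2 shares of €12,000: Vance and Elio each take €12,000.

Vance receives €12,000.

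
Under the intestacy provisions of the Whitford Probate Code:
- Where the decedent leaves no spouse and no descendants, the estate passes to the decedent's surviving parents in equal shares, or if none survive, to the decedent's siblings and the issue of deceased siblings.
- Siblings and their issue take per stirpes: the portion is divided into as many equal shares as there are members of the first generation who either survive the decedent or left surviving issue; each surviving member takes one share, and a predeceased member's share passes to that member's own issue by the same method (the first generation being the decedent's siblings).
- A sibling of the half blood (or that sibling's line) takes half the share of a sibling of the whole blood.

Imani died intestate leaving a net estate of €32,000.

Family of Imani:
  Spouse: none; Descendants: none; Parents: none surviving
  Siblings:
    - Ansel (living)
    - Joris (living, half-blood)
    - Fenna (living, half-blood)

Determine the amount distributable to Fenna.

The entire €32,000 passes to the siblings and their issue.
Counting each half-blood sibling's line as half a unit, there are 2 units in €32,000, so one unit is €16,000. Whole-blood lines (Ansel) take €16,000 each; half-blood lines (Joris and Fenna) take €8,000 each.

Fenna receives €8,000.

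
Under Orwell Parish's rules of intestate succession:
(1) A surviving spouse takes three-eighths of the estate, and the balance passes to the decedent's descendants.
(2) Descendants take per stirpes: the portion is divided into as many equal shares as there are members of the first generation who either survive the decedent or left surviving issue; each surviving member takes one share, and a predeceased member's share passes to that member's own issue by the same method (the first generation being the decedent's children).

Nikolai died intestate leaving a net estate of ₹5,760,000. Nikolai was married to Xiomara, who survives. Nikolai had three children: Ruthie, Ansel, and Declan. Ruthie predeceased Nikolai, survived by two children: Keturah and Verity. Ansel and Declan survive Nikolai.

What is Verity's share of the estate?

Xiomara takes three-eighths of ₹5,760,000 = ₹2,160,000. The remaining ₹3,600,000 passes to the descendants.
The descendants' portion (₹3,600,000) is divided into 3 shares of ₹1,200,000: Ansel and Declan each take ₹1,200,000; Ruthie's ₹1,200,000 share passes to Ruthie's issue.
Ruthie's share (₹1,200,000) is divided into 2 shares of ₹600,000: Keturah and Verity each take ₹600,000.

Verity receives ₹600,000.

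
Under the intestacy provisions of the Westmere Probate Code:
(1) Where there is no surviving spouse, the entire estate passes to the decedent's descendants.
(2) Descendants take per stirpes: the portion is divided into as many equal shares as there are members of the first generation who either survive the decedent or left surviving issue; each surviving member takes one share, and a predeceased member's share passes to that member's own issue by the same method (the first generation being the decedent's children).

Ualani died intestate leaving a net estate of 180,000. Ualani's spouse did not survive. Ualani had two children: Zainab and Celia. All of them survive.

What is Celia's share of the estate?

The entire 180,000 passes to the descendants.
That amount (180,000) is divided into 2 shares of 90,000: Zainab and Celia each take 90,000.

Celia receives 90,000.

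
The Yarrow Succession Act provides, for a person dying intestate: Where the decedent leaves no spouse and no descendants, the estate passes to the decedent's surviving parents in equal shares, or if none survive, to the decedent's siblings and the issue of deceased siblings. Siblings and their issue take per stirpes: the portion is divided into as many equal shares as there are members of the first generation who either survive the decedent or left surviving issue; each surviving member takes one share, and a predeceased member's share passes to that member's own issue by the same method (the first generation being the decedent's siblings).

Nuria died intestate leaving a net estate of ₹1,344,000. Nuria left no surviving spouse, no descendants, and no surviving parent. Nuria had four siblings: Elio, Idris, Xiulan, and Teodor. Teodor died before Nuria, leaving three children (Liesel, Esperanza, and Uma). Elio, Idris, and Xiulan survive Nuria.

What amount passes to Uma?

The entire ₹1,344,000 passes to the siblings and their issue.
That amount (₹1,344,000) is divided into 4 shares of ₹336,000: Elio, Idris, and Xiulan each take ₹336,000; Teodor's ₹336,000 share passes to Teodor's issue.
Teodor's share (₹336,000) is divided into 3 shares of ₹112,000: Liesel, Esperanza, and Uma each take ₹112,000.

Uma receives ₹112,000.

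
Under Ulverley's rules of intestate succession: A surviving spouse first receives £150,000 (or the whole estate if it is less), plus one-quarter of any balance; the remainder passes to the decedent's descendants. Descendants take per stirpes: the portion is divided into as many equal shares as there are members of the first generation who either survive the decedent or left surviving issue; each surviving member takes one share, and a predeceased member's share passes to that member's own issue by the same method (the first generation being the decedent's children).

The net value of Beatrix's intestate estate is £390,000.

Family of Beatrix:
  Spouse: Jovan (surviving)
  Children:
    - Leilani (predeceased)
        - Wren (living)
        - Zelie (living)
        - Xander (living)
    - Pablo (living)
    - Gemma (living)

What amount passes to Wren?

Jovan first takes £150,000, leaving a balance of £240,000. Jovan then takes one-quarter of the balance (£60,000), for a total of £210,000. The remaining £180,000 passes to the descendants.
The descendants' portion (£180,000) is divided into 3 shares of £60,000: Pablo and Gemma each take £60,000; Leilani's £60,000 share passes to Leilani's issue.
Leilani's share (£60,000) is divided into 3 shares of £20,000: Wren, Zelie, and Xander each take £20,000.

Wren receives £20,000.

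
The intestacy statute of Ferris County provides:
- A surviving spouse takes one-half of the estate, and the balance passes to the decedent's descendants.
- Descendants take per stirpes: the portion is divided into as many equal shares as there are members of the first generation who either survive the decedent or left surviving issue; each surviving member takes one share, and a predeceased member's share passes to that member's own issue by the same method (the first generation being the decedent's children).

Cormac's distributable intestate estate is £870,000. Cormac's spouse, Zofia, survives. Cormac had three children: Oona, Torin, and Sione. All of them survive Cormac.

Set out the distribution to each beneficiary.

Zofia takes one-half of £870,000 = £435,000. The remaining £435,000 passes to the descendants.
The descendants' portion (£435,000) is divided into 3 shares of £145,000: Oona, Torin, and Sione each take £145,000.

Zofia: £435,000; Oona: £145,000; Torin: £145,000; Sione: £145,000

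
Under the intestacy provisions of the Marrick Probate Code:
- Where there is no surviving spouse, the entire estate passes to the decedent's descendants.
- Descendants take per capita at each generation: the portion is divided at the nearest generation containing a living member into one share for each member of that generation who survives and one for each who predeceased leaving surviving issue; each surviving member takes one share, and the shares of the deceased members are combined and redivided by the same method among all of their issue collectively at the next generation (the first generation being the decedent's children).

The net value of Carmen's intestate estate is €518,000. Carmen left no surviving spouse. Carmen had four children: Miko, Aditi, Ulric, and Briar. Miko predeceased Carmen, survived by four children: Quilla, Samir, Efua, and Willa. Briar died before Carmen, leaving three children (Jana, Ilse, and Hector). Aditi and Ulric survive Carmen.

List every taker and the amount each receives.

The entire €518,000 passes to the descendants.
That amount (€518,000) is divided at the children's generation into 4 shares of €129,500. Aditi and Ulric each take €129,500. The 2 shares of the deceased (Miko and Briar) are combined into a pool of €259,000.
That pool (€259,000) is divided at the grandchildren's generation equally among Quilla, Samir, Efua, Willa, Jana, Ilse, and Hector: €37,000 each.

Quilla: €37,000; Samir: €37,000; Efua: €37,000; Willa: €37,000; Aditi: €129,500; Ulric: €129,500; Jana: €37,000; Ilse: €37,000; Hector: €37,000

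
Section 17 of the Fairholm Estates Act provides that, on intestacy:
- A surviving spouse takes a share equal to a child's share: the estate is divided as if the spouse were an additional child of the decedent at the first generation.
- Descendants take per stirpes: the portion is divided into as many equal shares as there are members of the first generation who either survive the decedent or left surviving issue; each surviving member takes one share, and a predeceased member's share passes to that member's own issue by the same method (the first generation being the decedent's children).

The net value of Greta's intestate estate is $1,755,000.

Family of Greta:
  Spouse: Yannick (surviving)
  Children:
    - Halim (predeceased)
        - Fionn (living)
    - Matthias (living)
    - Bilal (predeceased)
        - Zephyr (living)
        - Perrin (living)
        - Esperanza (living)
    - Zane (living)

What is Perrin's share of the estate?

The spouse counts as an additional share at the children's level, so there are 5 primary shares of $351,000. Yannick takes one such share ($351,000).
The children's combined portion ($1,404,000) is divided into 4 shares of $351,000: Matthias and Zane each take $351,000; Halim's $351,000 share passes to Halim's issue; Bilal's $351,000 share passes to Bilal's issue.
Halim's share ($351,000) passes entirely to Fionn.
Bilal's share ($351,000) is divided into 3 shares of $117,000: Zephyr, Perrin, and Esperanza each take $117,000.

Perrin receives $117,000.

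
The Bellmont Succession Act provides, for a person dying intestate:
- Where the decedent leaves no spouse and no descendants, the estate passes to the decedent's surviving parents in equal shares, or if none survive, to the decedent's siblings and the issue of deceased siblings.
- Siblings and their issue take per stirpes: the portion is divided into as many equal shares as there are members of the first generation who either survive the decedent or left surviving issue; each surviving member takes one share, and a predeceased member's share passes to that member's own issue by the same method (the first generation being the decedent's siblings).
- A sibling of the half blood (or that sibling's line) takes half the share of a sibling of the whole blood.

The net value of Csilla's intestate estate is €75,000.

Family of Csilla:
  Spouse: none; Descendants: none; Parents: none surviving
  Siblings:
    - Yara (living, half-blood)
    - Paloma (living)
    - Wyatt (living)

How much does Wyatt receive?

The entire €75,000 passes to the siblings and their issue.
Counting each half-blood sibling's line as half a unit, there are 5/2 units in €75,000, so one unit is €30,000. Whole-blood lines (Paloma and Wyatt) take €30,000 each; half-blood lines (Yara) take €15,000 each.

Wyatt receives €30,000.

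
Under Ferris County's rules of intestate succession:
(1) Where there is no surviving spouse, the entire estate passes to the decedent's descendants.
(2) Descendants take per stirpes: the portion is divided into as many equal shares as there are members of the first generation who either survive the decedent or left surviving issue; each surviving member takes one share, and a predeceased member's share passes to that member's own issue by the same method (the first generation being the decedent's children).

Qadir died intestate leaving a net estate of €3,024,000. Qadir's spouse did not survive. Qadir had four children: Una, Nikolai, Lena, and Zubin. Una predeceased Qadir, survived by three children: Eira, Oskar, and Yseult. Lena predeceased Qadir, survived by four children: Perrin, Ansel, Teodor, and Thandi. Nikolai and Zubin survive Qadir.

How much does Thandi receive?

Thandi receives €189,000.

The entire €3,024,000 passes to the descendants.
That amount (€3,024,000) is divided into 4 shares of €756,000: Nikolai and Zubin each take €756,000; Una's €756,000 share passes to Una's issue; Lena's €756,000 share passes to Lena's issue.
Una's share (€756,000) is divided into 3 shares of €252,000: Eira, Oskar, and Yseult each take €252,000.
Lena's share (€756,000) is divided into 4 shares of €189,000: Perrin, Ansel, Teodor, and Thandi each take €189,000.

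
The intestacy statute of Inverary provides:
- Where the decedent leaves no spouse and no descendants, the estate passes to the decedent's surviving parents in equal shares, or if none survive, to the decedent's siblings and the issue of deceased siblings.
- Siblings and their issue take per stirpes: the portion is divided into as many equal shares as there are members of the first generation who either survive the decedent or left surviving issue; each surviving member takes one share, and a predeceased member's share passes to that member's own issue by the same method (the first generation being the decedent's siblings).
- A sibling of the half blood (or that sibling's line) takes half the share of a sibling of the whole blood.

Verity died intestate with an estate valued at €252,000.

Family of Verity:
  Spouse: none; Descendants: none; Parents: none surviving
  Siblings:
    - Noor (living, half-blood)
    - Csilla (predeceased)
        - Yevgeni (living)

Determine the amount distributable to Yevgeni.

The entire €252,000 passes to the siblings and their issue.
Counting each half-blood sibling's line as half a unit, there are 3/2 units in €252,000, so one unit is €168,000. Whole-blood lines (Csilla) take €168,000 each; half-blood lines (Noor) take €84,000 each.
Csilla's share (€168,000) passes entirely to Yevgeni.

Yevgeni receives €168,000.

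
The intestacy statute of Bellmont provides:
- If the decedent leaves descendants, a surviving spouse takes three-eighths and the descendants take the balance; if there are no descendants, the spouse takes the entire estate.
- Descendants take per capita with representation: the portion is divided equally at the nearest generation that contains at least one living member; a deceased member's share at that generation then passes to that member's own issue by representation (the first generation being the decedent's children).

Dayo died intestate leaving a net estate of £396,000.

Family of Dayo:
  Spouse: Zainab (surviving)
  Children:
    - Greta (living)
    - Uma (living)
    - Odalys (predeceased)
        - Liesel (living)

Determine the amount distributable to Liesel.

Liesel receives £82,500.

Zainab takes three-eighths of £396,000 = £148,500. The remaining £247,500 passes to the descendants.
The descendants' portion (£247,500) is divided into 3 shares of £82,500: Greta and Uma each take £82,500; Odalys's £82,500 share passes to Odalys's issue.
Odalys's share (£82,500) passes entirely to Liesel.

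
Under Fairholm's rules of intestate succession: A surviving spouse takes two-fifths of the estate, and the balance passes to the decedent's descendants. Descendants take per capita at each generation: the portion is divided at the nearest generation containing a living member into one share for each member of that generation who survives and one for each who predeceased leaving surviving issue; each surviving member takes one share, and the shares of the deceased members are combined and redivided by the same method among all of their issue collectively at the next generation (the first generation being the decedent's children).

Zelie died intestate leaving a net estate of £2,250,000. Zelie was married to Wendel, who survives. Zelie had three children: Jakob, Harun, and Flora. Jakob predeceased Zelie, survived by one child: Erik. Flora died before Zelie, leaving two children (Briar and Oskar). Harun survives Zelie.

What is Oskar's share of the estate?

Oskar receives £300,000.

Wendel takes two-fifths of £2,250,000 = £900,000. The remaining £1,350,000 passes to the descendants.
The descendants' portion (£1,350,000) is divided at the children's generation into 3 shares of £450,000. Harun takes £450,000. The 2 shares of the deceased (Jakob and Flora) are combined into a pool of £900,000.
That pool (£900,000) is divided at the grandchildren's generation equally among Erik, Briar, and Oskar: £300,000 each.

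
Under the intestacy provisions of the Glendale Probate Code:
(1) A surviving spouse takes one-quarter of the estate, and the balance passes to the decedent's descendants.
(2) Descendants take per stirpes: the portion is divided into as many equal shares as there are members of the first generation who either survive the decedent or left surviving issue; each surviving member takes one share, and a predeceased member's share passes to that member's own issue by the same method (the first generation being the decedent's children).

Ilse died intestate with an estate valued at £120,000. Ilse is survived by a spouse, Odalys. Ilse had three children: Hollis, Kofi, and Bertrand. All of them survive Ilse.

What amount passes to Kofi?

Kofi receives £30,000.

Odalys takes one-quarter of £120,000 = £30,000. The remaining £90,000 passes to the descendants.
The descendants' portion (£90,000) is divided into 3 shares of £30,000: Hollis, Kofi, and Bertrand each take £30,000.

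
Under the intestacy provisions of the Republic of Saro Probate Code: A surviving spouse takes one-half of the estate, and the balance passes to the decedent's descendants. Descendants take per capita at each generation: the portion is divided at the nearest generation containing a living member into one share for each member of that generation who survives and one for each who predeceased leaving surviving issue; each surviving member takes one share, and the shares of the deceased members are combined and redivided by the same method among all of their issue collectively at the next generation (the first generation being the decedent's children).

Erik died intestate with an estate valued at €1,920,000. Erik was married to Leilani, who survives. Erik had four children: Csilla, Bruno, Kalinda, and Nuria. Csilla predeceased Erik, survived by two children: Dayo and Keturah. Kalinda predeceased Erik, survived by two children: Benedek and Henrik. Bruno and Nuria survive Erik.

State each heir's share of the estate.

Leilani takes one-half of €1,920,000 = €960,000. The remaining €960,000 passes to the descendants.
The descendants' portion (€960,000) is divided at the children's generation into 4 shares of €240,000. Bruno and Nuria each take €240,000. The 2 shares of the deceased (Csilla and Kalinda) are combined into a pool of €480,000.
That pool (€480,000) is divided at the grandchildren's generation equally among Dayo, Keturah, Benedek, and Henrik: €120,000 each.

Leilani: €960,000; Dayo: €120,000; Keturah: €120,000; Bruno: €240,000; Benedek: €120,000; Henrik: €120,000; Nuria: €240,000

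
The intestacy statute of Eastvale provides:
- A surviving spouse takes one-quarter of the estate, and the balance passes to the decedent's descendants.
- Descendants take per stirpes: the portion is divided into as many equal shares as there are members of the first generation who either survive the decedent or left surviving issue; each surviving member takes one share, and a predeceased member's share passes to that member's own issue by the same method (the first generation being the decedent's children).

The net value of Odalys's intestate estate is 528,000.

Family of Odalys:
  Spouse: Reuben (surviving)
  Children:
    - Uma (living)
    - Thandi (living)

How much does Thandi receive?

Thandi receives 198,000.

Reuben takes one-quarter of 528,000 = 132,000. The remaining 396,000 passes to the descendants.
The descendants' portion (396,000) is divided into 2 shares of 198,000: Uma and Thandi each take 198,000.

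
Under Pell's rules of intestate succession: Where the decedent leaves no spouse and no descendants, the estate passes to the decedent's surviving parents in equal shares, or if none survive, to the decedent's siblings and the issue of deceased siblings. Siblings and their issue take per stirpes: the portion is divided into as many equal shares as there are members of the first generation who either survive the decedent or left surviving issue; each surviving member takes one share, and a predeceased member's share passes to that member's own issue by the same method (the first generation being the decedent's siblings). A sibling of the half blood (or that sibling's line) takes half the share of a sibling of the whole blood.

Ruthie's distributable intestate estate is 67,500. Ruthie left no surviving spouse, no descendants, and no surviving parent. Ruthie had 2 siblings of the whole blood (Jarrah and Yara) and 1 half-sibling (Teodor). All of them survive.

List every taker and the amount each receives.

The entire 67,500 passes to the siblings and their issue.
Counting each half-blood sibling's line as half a unit, there are 5/2 units in 67,500, so one unit is 27,000. Whole-blood lines (Jarrah and Yara) take 27,000 each; half-blood lines (Teodor) take 13,500 each.

Jarrah: 27,000; Teodor: 13,500; Yara: 27,000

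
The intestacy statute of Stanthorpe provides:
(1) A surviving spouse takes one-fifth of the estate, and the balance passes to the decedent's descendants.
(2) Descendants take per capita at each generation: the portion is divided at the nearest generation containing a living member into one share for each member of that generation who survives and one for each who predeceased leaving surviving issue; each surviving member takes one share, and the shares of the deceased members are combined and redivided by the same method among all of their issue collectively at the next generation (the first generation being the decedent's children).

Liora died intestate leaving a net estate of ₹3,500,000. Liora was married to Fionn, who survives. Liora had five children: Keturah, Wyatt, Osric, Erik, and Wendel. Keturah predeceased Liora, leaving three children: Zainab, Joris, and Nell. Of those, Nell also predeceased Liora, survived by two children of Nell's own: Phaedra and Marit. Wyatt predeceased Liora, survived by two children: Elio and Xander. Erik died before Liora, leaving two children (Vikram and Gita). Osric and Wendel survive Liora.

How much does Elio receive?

Elio receives ₹240,000.

Fionn takes one-fifth of ₹3,500,000 = ₹700,000. The remaining ₹2,800,000 passes to the descendants.
The descendants' portion (₹2,800,000) is divided at the children's generation into 5 shares of ₹560,000. Osric and Wendel each take ₹560,000. The 3 shares of the deceased (Keturah, Wyatt, and Erik) are combined into a pool of ₹1,680,000.
That pool (₹1,680,000) is divided at the grandchildren's generation into 7 shares of ₹240,000. Zainab, Joris, Elio, Xander, Vikram, and Gita each take ₹240,000. The remaining share for the deceased Nell (₹240,000) is carried to the next generation.
That pool (₹240,000) is divided at the great-grandchildren's generation equally among Phaedra and Marit: ₹120,000 each.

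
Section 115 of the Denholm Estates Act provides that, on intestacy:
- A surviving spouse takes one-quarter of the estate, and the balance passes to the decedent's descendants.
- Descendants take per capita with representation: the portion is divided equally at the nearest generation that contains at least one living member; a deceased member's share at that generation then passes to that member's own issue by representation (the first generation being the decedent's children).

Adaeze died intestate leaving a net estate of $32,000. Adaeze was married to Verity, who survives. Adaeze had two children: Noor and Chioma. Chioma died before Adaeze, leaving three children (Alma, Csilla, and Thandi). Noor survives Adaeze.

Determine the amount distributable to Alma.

Verity takes one-quarter of $32,000 = $8,000. The remaining $24,000 passes to the descendants.
The descendants' portion ($24,000) is divided into 2 shares of $12,000: Noor takes $12,000; Chioma's $12,000 share passes to Chioma's issue.
Chioma's share ($12,000) is divided into 3 shares of $4,000: Alma, Csilla, and Thandi each take $4,000.

Alma receives $4,000.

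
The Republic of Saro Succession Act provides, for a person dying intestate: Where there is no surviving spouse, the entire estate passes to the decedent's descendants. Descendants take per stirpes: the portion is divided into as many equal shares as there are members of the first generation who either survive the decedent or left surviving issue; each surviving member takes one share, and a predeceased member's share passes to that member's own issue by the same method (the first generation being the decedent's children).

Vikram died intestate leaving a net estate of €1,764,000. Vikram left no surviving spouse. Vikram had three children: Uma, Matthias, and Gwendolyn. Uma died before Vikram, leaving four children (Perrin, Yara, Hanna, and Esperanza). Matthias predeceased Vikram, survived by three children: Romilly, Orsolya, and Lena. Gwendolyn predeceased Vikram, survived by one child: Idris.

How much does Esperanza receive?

Esperanza receives €147,000.

The entire €1,764,000 passes to the descendants.
That amount (€1,764,000) is divided into 3 shares of €588,000: Uma's €588,000 share passes to Uma's issue; Matthias's €588,000 share passes to Matthias's issue; Gwendolyn's €588,000 share passes to Gwendolyn's issue.
Uma's share (€588,000) is divided into 4 shares of €147,000: Perrin, Yara, Hanna, and Esperanza each take €147,000.
Matthias's share (€588,000) is divided into 3 shares of €196,000: Romilly, Orsolya, and Lena each take €196,000.
Gwendolyn's share (€588,000) passes entirely to Idris.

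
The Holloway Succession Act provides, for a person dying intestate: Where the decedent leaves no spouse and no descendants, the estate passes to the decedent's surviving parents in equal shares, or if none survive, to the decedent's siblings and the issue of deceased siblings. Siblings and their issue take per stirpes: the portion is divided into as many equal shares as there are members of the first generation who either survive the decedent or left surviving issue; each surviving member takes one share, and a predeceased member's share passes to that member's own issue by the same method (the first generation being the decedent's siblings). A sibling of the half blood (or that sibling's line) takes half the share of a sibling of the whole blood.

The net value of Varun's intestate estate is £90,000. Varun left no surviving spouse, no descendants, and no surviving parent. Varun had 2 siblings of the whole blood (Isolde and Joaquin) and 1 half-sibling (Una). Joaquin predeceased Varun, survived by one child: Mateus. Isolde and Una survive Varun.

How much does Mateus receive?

The entire £90,000 passes to the siblings and their issue.
Counting each half-blood sibling's line as half a unit, there are 5/2 units in £90,000, so one unit is £36,000. Whole-blood lines (Isolde and Joaquin) take £36,000 each; half-blood lines (Una) take £18,000 each.
Joaquin's share (£36,000) passes entirely to Mateus.

Mateus receives £36,000.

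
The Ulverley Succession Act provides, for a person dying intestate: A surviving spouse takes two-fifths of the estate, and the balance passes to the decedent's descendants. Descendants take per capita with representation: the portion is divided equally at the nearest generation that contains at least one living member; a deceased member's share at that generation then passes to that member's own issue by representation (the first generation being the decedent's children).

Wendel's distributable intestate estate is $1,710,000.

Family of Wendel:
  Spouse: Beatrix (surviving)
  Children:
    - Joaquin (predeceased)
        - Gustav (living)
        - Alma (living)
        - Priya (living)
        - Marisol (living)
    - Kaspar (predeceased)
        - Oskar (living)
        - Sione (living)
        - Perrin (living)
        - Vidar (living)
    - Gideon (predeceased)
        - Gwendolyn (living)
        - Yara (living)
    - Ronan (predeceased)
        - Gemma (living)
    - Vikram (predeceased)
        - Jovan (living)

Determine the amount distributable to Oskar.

Oskar receives $85,500.

Beatrix takes two-fifths of $1,710,000 = $684,000. The remaining $1,026,000 passes to the descendants.
No child survives, so the initial division is made at the grandchildren's generation.
The descendants' portion ($1,026,000) is divided into 12 shares of $85,500: Gustav, Alma, Priya, Marisol, Oskar, Sione, Perrin, Vidar, Gwendolyn, Yara, Gemma, and Jovan each take $85,500.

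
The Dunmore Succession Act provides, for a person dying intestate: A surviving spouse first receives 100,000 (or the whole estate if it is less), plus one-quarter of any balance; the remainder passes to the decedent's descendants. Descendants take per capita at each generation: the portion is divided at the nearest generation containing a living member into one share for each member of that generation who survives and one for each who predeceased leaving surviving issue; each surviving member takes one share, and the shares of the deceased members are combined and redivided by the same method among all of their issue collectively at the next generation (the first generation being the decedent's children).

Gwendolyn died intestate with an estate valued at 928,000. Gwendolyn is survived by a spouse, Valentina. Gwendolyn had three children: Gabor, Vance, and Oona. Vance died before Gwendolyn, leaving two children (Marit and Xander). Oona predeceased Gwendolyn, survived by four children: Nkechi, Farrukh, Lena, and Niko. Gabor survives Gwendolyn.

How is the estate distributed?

Valentina: 307,000; Gabor: 207,000; Marit: 69,000; Xander: 69,000; Nkechi: 69,000; Farrukh: 69,000; Lena: 69,000; Niko: 69,000

Valentina first takes 100,000, leaving a balance of 828,000. Valentina then takes one-quarter of the balance (207,000), for a total of 307,000. The remaining 621,000 passes to the descendants.
The descendants' portion (621,000) is divided at the children's generation into 3 shares of 207,000. Gabor takes 207,000. The 2 shares of the deceased (Vance and Oona) are combined into a pool of 414,000.
That pool (414,000) is divided at the grandchildren's generation equally among Marit, Xander, Nkechi, Farrukh, Lena, and Niko: 69,000 each.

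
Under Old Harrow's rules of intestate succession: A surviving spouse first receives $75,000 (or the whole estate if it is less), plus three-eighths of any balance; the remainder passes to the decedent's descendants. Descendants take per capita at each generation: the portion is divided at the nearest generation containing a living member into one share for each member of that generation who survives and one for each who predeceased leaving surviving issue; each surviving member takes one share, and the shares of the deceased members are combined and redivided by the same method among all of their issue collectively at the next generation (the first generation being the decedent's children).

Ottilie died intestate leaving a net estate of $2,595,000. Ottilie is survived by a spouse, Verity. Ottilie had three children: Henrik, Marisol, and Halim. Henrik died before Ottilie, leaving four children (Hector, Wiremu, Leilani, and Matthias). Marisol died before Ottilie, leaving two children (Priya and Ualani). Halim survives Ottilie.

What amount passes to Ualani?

Ualani receives $175,000.

Verity first takes $75,000, leaving a balance of $2,520,000. Verity then takes three-eighths of the balance ($945,000), for a total of $1,020,000. The remaining $1,575,000 passes to the descendants.
The descendants' portion ($1,575,000) is divided at the children's generation into 3 shares of $525,000. Halim takes $525,000. The 2 shares of the deceased (Henrik and Marisol) are combined into a pool of $1,050,000.
That pool ($1,050,000) is divided at the grandchildren's generation equally among Hector, Wiremu, Leilani, Matthias, Priya, and Ualani: $175,000 each.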